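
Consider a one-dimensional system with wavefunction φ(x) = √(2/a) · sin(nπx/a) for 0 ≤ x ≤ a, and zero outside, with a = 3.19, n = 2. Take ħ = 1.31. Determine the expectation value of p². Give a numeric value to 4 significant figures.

p² φ = −ħ² d²φ/dx²; ⟨p²⟩ = −ħ² ∫ φ*·φ'' dx.
d/dx sin(nπx/a) = (nπ/a)·cos(nπx/a) and d²/dx² sin(nπx/a) = −(nπ/a)²·sin(nπx/a); on 0 ≤ x ≤ a, ∫sin²(nπx/a) dx = a/2 and ∫sin(nπx/a)·cos(nπx/a) dx = 0.
⟨p²⟩ = 6.6577.

6.658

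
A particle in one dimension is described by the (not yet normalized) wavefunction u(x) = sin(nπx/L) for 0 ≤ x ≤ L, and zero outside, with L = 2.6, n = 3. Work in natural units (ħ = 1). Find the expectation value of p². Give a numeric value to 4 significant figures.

p² u = −ħ² d²u/dx²; ⟨p²⟩ = −ħ² ∫ u*·u'' dx / ∫|u|² dx.
d/dx sin(nπx/L) = (nπ/L)·cos(nπx/L) and d²/dx² sin(nπx/L) = −(nπ/L)²·sin(nπx/L); on 0 ≤ x ≤ L, ∫sin²(nπx/L) dx = L/2 and ∫sin(nπx/L)·cos(nπx/L) dx = 0.
State is unnormalized: ∫|u|² dx = 1.3000, and ∫u*·(−ħ² u'') dx = 17.082, so ⟨p²⟩ = 17.082 / 1.3000.
⟨p²⟩ = 13.140.

13.14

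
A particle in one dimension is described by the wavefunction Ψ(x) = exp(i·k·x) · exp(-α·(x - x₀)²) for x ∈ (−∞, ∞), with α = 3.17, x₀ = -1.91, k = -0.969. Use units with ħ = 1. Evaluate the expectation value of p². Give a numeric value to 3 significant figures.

p² Ψ = −ħ² d²Ψ/dx²; ⟨p²⟩ = −ħ² ∫ Ψ*·Ψ'' dx / ∫|Ψ|² dx.
Gaussian moments (u = x − x₀): ∫u^(2j)·e^(−2αu²) du = (2j−1)!!/(4α)^j · √(π/(2α)), odd powers integrate to 0; here √(π/(2α)) = 0.70393. Derivatives: Ψ′ = (ik − 2αu)·Ψ, Ψ″ = ((ik − 2αu)² − 2α)·Ψ; the odd-in-u pieces drop out.
State is unnormalized: ∫|Ψ|² dx = 0.70393, and ∫Ψ*·(−ħ² Ψ'') dx = 2.8924, so ⟨p²⟩ = 2.8924 / 0.70393.
⟨p²⟩ = 4.1090.

4.11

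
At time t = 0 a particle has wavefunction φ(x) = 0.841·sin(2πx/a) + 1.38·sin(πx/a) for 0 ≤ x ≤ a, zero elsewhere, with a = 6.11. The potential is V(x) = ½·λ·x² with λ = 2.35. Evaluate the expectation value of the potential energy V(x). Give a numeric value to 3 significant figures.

⟨V⟩ = ∫ V(x)·|φ|² dx / ∫|φ|² dx.
On 0 ≤ x ≤ a (j ≠ l): ∫sin²(jπx/a) dx = a/2, ∫sin(jπx/a)·sin(lπx/a) dx = 0; diagonal moments ∫x·sin²(jπx/a) dx = a²/4, ∫x²·sin²(jπx/a) dx = a³·(1/6 − 1/(4j²π²)); cross terms ∫x·sin(jπx/a)·sin(lπx/a) dx = 0 for j + l even and −4jla²/(π²(j² − l²)²) for j + l odd, ∫x²·sin(jπx/a)·sin(lπx/a) dx = (−1)^(j+l)·4jla³/(π²(j² − l²)²); higher powers the same way via product-to-sum and parts.
State is unnormalized: ∫|φ|² dx = 7.9787, and ∫φ*·V(x)·φ dx = 46.504, so ⟨V⟩ = 46.504 / 7.9787.
⟨V⟩ = 5.8285.

5.83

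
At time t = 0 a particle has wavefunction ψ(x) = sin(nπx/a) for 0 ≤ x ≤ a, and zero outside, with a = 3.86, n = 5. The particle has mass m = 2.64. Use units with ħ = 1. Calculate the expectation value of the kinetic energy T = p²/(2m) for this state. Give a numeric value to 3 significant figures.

T = −(ħ²/2m) d²/dx², so ⟨T⟩ = −(ħ²/2m) ∫ ψ*·ψ'' dx / ∫|ψ|² dx; with m = 2.64.
d/dx sin(nπx/a) = (nπ/a)·cos(nπx/a) and d²/dx² sin(nπx/a) = −(nπ/a)²·sin(nπx/a); on 0 ≤ x ≤ a, ∫sin²(nπx/a) dx = a/2 and ∫sin(nπx/a)·cos(nπx/a) dx = 0.
State is unnormalized: ∫|ψ|² dx = 1.9300, and ∫ψ*·(−ħ²/2m · ψ'') dx = 6.0532, so ⟨T⟩ = 6.0532 / 1.9300.
⟨T⟩ = 3.1364.

3.14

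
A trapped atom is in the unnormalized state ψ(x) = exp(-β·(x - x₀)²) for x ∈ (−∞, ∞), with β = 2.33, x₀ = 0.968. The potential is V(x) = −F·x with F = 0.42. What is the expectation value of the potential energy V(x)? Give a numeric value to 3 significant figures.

-0.407

⟨V⟩ = ∫ V(x)·|ψ|² dx / ∫|ψ|² dx.
Gaussian moments (u = x − x₀): ∫u^(2j)·e^(−2βu²) du = (2j−1)!!/(4β)^j · √(π/(2β)), odd powers integrate to 0; here √(π/(2β)) = 0.82107.
State is unnormalized: ∫|ψ|² dx = 0.82107, and ∫ψ*·V(x)·ψ dx = -0.33382, so ⟨V⟩ = -0.33382 / 0.82107.
⟨V⟩ = -0.40656.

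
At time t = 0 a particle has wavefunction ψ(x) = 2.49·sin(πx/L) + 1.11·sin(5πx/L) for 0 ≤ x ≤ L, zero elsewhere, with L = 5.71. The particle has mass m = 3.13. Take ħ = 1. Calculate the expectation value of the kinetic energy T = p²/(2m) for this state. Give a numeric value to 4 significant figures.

T = −(ħ²/2m) d²/dx², so ⟨T⟩ = −(ħ²/2m) ∫ ψ*·ψ'' dx / ∫|ψ|² dx; with m = 3.13.
d²/dx² sin(jπx/L) = −(jπ/L)²·sin(jπx/L); on 0 ≤ x ≤ L, ∫sin²(jπx/L) dx = L/2 and ∫sin(jπx/L)·sin(lπx/L) dx = 0 for j ≠ l, so only diagonal terms survive in ∫|ψ|² and ∫ψ·ψ″; ∫ψ·ψ′ dx = [ψ²/2] between the walls = 0.
State is unnormalized: ∫|ψ|² dx = 21.219, and ∫ψ*·(−ħ²/2m · ψ'') dx = 5.1085, so ⟨T⟩ = 5.1085 / 21.219.
⟨T⟩ = 0.24075.

0.2408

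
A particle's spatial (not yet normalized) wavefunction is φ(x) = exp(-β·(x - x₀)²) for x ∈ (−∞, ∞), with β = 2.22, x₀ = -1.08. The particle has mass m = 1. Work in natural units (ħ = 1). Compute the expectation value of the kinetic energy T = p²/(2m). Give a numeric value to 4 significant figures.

T = −(ħ²/2m) d²/dx², so ⟨T⟩ = −(ħ²/2m) ∫ φ*·φ'' dx / ∫|φ|² dx; with m = 1.
Gaussian moments (u = x − x₀): ∫u^(2j)·e^(−2βu²) du = (2j−1)!!/(4β)^j · √(π/(2β)), odd powers integrate to 0; here √(π/(2β)) = 0.84117. Derivatives: d/dx e^(−βu²) = −2βu·e^(−βu²), d²/dx² e^(−βu²) = (4β²u² − 2β)·e^(−βu²).
State is unnormalized: ∫|φ|² dx = 0.84117, and ∫φ*·(−ħ²/2m · φ'') dx = 0.93370, so ⟨T⟩ = 0.93370 / 0.84117.
⟨T⟩ = 1.1100.

1.110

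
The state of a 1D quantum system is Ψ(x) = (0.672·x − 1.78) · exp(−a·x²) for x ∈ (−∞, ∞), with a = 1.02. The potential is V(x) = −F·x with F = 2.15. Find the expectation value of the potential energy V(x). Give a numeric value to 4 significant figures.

⟨V⟩ = ∫ V(x)·|Ψ|² dx / ∫|Ψ|² dx.
Expand each integrand as polynomial × e^(−2ax²) and use ∫x^(2j)·e^(−2ax²) dx = (2j−1)!!/(4a)^j · √(π/(2a)), odd powers → 0; here √(π/(2a)) = 1.2410.
State is unnormalized: ∫|Ψ|² dx = 4.0692, and ∫Ψ*·V(x)·Ψ dx = 1.5644, so ⟨V⟩ = 1.5644 / 4.0692.
⟨V⟩ = 0.38445.

0.3845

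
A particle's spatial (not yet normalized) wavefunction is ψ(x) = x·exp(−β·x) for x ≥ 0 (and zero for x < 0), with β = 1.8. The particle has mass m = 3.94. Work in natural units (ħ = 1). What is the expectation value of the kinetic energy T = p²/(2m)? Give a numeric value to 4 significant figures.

T = −(ħ²/2m) d²/dx², so ⟨T⟩ = −(ħ²/2m) ∫ ψ*·ψ'' dx / ∫|ψ|² dx; with m = 3.94.
Differentiate x·exp(−β·x) with the product rule; every integrand then reduces to terms xʲ·e^(−2βx) on [0, ∞), with ∫₀^∞ xʲ·e^(−2βx) dx = j!/(2β)^(j+1).
State is unnormalized: ∫|ψ|² dx = 0.042867, and ∫ψ*·(−ħ²/2m · ψ'') dx = 0.017625, so ⟨T⟩ = 0.017625 / 0.042867.
⟨T⟩ = 0.41117.

0.4112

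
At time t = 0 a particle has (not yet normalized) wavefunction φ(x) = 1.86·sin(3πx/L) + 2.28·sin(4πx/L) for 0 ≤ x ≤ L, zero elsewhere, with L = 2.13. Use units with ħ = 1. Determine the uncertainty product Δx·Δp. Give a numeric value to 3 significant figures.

Δx = √(⟨x²⟩−⟨x⟩²), Δp = √(⟨p²⟩−⟨p⟩²).
On 0 ≤ x ≤ L (j ≠ l): ∫sin²(jπx/L) dx = L/2, ∫sin(jπx/L)·sin(lπx/L) dx = 0; diagonal moments ∫x·sin²(jπx/L) dx = L²/4, ∫x²·sin²(jπx/L) dx = L³·(1/6 − 1/(4j²π²)); cross terms ∫x·sin(jπx/L)·sin(lπx/L) dx = 0 for j + l even and −4jlL²/(π²(j² − l²)²) for j + l odd, ∫x²·sin(jπx/L)·sin(lπx/L) dx = (−1)^(j+l)·4jlL³/(π²(j² − l²)²); higher powers the same way via product-to-sum and parts. d²/dx² sin(jπx/L) = −(jπ/L)²·sin(jπx/L); on 0 ≤ x ≤ L, ∫sin²(jπx/L) dx = L/2 and ∫sin(jπx/L)·sin(lπx/L) dx = 0 for j ≠ l, so only diagonal terms survive in ∫|φ|² and ∫φ·φ″; ∫φ·φ′ dx = [φ²/2] between the walls = 0.
Normalization: ∫|φ|² dx = 9.2208.
⟨x⟩ = 0.65080, ⟨x²⟩ = 0.61121 ⇒ Δx = 0.43322.
⟨p⟩ = 0.0000, ⟨p²⟩ = 28.722 ⇒ Δp = 5.3593.
Δx·Δp = 2.3217.

2.32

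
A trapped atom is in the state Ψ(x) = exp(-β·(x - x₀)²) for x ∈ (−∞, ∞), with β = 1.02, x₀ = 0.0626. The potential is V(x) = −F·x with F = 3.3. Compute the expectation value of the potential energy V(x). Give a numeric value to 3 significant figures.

⟨V⟩ = ∫ V(x)·|Ψ|² dx / ∫|Ψ|² dx.
Gaussian moments (u = x − x₀): ∫u^(2j)·e^(−2βu²) du = (2j−1)!!/(4β)^j · √(π/(2β)), odd powers integrate to 0; here √(π/(2β)) = 1.2410.
State is unnormalized: ∫|Ψ|² dx = 1.2410, and ∫Ψ*·V(x)·Ψ dx = -0.25636, so ⟨V⟩ = -0.25636 / 1.2410.
⟨V⟩ = -0.20658.

-0.207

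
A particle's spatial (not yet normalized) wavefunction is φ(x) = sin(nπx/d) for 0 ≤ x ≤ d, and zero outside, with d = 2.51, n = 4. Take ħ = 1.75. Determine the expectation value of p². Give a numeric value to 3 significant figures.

p² φ = −ħ² d²φ/dx²; ⟨p²⟩ = −ħ² ∫ φ*·φ'' dx / ∫|φ|² dx.
d/dx sin(nπx/d) = (nπ/d)·cos(nπx/d) and d²/dx² sin(nπx/d) = −(nπ/d)²·sin(nπx/d); on 0 ≤ x ≤ d, ∫sin²(nπx/d) dx = d/2 and ∫sin(nπx/d)·cos(nπx/d) dx = 0.
State is unnormalized: ∫|φ|² dx = 1.2550, and ∫φ*·(−ħ² φ'') dx = 96.337, so ⟨p²⟩ = 96.337 / 1.2550.
⟨p²⟩ = 76.762.

76.8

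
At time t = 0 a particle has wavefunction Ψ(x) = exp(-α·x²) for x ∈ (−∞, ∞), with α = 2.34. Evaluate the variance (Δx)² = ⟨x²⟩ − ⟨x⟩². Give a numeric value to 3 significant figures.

0.107

Compute ⟨x⟩ and ⟨x²⟩ separately, then (Δx)² = ⟨x²⟩ − ⟨x⟩².
Gaussian moments: ∫x^(2j)·e^(−2αx²) dx = (2j−1)!!/(4α)^j · √(π/(2α)), odd powers integrate to 0; here √(π/(2α)) = 0.81932.
Normalization: ∫|Ψ|² dx = 0.81932.
⟨x⟩ = 0.0000 and ⟨x²⟩ = 0.10684.
(Δx)² = 0.10684 − (0.0000)² = 0.10684.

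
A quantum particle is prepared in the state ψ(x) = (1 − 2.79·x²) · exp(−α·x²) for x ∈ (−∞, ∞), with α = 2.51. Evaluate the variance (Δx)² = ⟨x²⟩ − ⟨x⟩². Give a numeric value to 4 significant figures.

Compute ⟨x⟩ and ⟨x²⟩ separately, then (Δx)² = ⟨x²⟩ − ⟨x⟩².
Expand each integrand as polynomial × e^(−2αx²) and use ∫x^(2j)·e^(−2αx²) dx = (2j−1)!!/(4α)^j · √(π/(2α)), odd powers → 0; here √(π/(2α)) = 0.79108.
Normalization: ∫|ψ|² dx = 0.53469.
⟨x⟩ = 0.0000 and ⟨x²⟩ = 0.072356.
(Δx)² = 0.072356 − (0.0000)² = 0.072356.

0.07236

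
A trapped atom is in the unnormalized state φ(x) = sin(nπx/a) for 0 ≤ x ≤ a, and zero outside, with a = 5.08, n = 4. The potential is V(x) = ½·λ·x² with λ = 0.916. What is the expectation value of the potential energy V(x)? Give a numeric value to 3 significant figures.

3.90

⟨V⟩ = ∫ V(x)·|φ|² dx / ∫|φ|² dx.
With sin²θ = (1 − cos2θ)/2 on 0 ≤ x ≤ a: ∫sin²(nπx/a) dx = a/2, ∫x·sin²(nπx/a) dx = a²/4, ∫x²·sin²(nπx/a) dx = a³·(1/6 − 1/(4n²π²)); higher powers xᵏ the same way, integrating xᵏ·cos(2nπx/a) by parts.
State is unnormalized: ∫|φ|² dx = 2.5400, and ∫φ*·V(x)·φ dx = 9.9120, so ⟨V⟩ = 9.9120 / 2.5400.
⟨V⟩ = 3.9024.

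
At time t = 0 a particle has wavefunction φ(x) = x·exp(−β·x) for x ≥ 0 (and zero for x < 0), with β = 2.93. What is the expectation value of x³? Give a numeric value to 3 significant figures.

⟨x³⟩ = ∫ x³·|φ|² dx / ∫|φ|² dx (integrals over the domain).
Every integrand reduces to terms xʲ·e^(−2βx) on [0, ∞); use ∫₀^∞ xʲ·e^(−2βx) dx = j!/(2β)^(j+1).
State is unnormalized: ∫|φ|² dx = 0.0099389, and ∫φ*·x³·φ dx = 0.0029634, so ⟨x³⟩ = 0.0029634 / 0.0099389.
⟨x³⟩ = 0.29817.

0.298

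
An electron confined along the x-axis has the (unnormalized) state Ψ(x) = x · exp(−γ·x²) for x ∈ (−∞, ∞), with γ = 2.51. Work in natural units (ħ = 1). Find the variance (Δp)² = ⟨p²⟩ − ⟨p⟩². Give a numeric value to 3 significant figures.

7.53

Compute ⟨p⟩ and ⟨p²⟩ separately; (Δp)² = ⟨p²⟩ − ⟨p⟩².
Expand each integrand as polynomial × e^(−2γx²) and use ∫x^(2j)·e^(−2γx²) dx = (2j−1)!!/(4γ)^j · √(π/(2γ)), odd powers → 0; here √(π/(2γ)) = 0.79108. Differentiate with the product rule, d/dx e^(−γx²) = −2γx·e^(−γx²).
Normalization: ∫|Ψ|² dx = 0.078793.
⟨p⟩ = 0.0000 and ⟨p²⟩ = 7.5300.
(Δp)² = 7.5300 − (0.0000)² = 7.5300.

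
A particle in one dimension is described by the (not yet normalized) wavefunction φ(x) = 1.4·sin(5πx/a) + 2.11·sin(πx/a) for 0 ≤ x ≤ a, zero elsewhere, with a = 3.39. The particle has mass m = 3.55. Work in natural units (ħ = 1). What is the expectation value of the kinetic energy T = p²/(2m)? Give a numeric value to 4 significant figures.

1.008

T = −(ħ²/2m) d²/dx², so ⟨T⟩ = −(ħ²/2m) ∫ φ*·φ'' dx / ∫|φ|² dx; with m = 3.55.
d²/dx² sin(jπx/a) = −(jπ/a)²·sin(jπx/a); on 0 ≤ x ≤ a, ∫sin²(jπx/a) dx = a/2 and ∫sin(jπx/a)·sin(lπx/a) dx = 0 for j ≠ l, so only diagonal terms survive in ∫|φ|² and ∫φ·φ″; ∫φ·φ′ dx = [φ²/2] between the walls = 0.
State is unnormalized: ∫|φ|² dx = 10.869, and ∫φ*·(−ħ²/2m · φ'') dx = 10.959, so ⟨T⟩ = 10.959 / 10.869.
⟨T⟩ = 1.0083.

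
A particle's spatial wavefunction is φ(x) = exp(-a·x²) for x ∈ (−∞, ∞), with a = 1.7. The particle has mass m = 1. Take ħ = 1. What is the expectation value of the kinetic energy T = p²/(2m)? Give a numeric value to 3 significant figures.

0.850

T = −(ħ²/2m) d²/dx², so ⟨T⟩ = −(ħ²/2m) ∫ φ*·φ'' dx / ∫|φ|² dx; with m = 1.
Gaussian moments: ∫x^(2j)·e^(−2ax²) dx = (2j−1)!!/(4a)^j · √(π/(2a)), odd powers integrate to 0; here √(π/(2a)) = 0.96125. Derivatives: d/dx e^(−ax²) = −2ax·e^(−ax²), d²/dx² e^(−ax²) = (4a²x² − 2a)·e^(−ax²).
State is unnormalized: ∫|φ|² dx = 0.96125, and ∫φ*·(−ħ²/2m · φ'') dx = 0.81706, so ⟨T⟩ = 0.81706 / 0.96125.
⟨T⟩ = 0.85000.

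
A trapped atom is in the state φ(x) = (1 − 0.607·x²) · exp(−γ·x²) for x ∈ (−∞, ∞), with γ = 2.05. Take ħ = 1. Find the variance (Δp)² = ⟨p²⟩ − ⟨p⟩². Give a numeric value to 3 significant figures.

2.80

Compute ⟨p⟩ and ⟨p²⟩ separately; (Δp)² = ⟨p²⟩ − ⟨p⟩².
Expand each integrand as polynomial × e^(−2γx²) and use ∫x^(2j)·e^(−2γx²) dx = (2j−1)!!/(4γ)^j · √(π/(2γ)), odd powers → 0; here √(π/(2γ)) = 0.87535. Differentiate with the product rule, d/dx e^(−γx²) = −2γx·e^(−γx²).
Normalization: ∫|φ|² dx = 0.76015.
⟨p⟩ = 0.0000 and ⟨p²⟩ = 2.8007.
(Δp)² = 2.8007 − (0.0000)² = 2.8007.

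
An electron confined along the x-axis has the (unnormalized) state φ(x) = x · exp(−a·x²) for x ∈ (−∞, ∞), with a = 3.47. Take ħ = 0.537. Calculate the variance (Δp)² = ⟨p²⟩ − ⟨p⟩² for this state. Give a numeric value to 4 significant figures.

Compute ⟨p⟩ and ⟨p²⟩ separately; (Δp)² = ⟨p²⟩ − ⟨p⟩².
Expand each integrand as polynomial × e^(−2ax²) and use ∫x^(2j)·e^(−2ax²) dx = (2j−1)!!/(4a)^j · √(π/(2a)), odd powers → 0; here √(π/(2a)) = 0.67281. Differentiate with the product rule, d/dx e^(−ax²) = −2ax·e^(−ax²).
Normalization: ∫|φ|² dx = 0.048474.
⟨p⟩ = 0.0000 and ⟨p²⟩ = 3.0019.
(Δp)² = 3.0019 − (0.0000)² = 3.0019.

3.002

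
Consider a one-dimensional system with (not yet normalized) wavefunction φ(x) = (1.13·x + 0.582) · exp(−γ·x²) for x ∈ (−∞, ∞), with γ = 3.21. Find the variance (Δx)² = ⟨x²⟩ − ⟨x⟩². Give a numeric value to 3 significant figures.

Compute ⟨x⟩ and ⟨x²⟩ separately, then (Δx)² = ⟨x²⟩ − ⟨x⟩².
Expand each integrand as polynomial × e^(−2γx²) and use ∫x^(2j)·e^(−2γx²) dx = (2j−1)!!/(4γ)^j · √(π/(2γ)), odd powers → 0; here √(π/(2γ)) = 0.69953.
Normalization: ∫|φ|² dx = 0.30651.
⟨x⟩ = 0.23379 and ⟨x²⟩ = 0.11323.
(Δx)² = 0.11323 − (0.23379)² = 0.058577.

0.0586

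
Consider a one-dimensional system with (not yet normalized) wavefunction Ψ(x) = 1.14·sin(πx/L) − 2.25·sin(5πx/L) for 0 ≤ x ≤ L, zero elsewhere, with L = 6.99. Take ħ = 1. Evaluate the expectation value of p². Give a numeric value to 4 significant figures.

4.060

p² Ψ = −ħ² d²Ψ/dx²; ⟨p²⟩ = −ħ² ∫ Ψ*·Ψ'' dx / ∫|Ψ|² dx.
d²/dx² sin(jπx/L) = −(jπ/L)²·sin(jπx/L); on 0 ≤ x ≤ L, ∫sin²(jπx/L) dx = L/2 and ∫sin(jπx/L)·sin(lπx/L) dx = 0 for j ≠ l, so only diagonal terms survive in ∫|Ψ|² and ∫Ψ·Ψ″; ∫Ψ·Ψ′ dx = [Ψ²/2] between the walls = 0.
State is unnormalized: ∫|Ψ|² dx = 22.236, and ∫Ψ*·(−ħ² Ψ'') dx = 90.268, so ⟨p²⟩ = 90.268 / 22.236.
⟨p²⟩ = 4.0596.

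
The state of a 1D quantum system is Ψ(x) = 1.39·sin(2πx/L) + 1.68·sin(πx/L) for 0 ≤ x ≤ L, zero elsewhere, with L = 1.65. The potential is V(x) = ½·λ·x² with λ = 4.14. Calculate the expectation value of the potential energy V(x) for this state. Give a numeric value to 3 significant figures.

0.683

⟨V⟩ = ∫ V(x)·|Ψ|² dx / ∫|Ψ|² dx.
On 0 ≤ x ≤ L (j ≠ l): ∫sin²(jπx/L) dx = L/2, ∫sin(jπx/L)·sin(lπx/L) dx = 0; diagonal moments ∫x·sin²(jπx/L) dx = L²/4, ∫x²·sin²(jπx/L) dx = L³·(1/6 − 1/(4j²π²)); cross terms ∫x·sin(jπx/L)·sin(lπx/L) dx = 0 for j + l even and −4jlL²/(π²(j² − l²)²) for j + l odd, ∫x²·sin(jπx/L)·sin(lπx/L) dx = (−1)^(j+l)·4jlL³/(π²(j² − l²)²); higher powers the same way via product-to-sum and parts.
State is unnormalized: ∫|Ψ|² dx = 3.9225, and ∫Ψ*·V(x)·Ψ dx = 2.6786, so ⟨V⟩ = 2.6786 / 3.9225.
⟨V⟩ = 0.68288.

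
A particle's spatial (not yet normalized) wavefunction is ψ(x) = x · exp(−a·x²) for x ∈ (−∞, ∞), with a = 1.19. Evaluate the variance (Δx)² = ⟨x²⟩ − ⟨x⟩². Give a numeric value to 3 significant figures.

0.630

Compute ⟨x⟩ and ⟨x²⟩ separately, then (Δx)² = ⟨x²⟩ − ⟨x⟩².
Expand each integrand as polynomial × e^(−2ax²) and use ∫x^(2j)·e^(−2ax²) dx = (2j−1)!!/(4a)^j · √(π/(2a)), odd powers → 0; here √(π/(2a)) = 1.1489.
Normalization: ∫|ψ|² dx = 0.24137.
⟨x⟩ = 0.0000 and ⟨x²⟩ = 0.63025.
(Δx)² = 0.63025 − (0.0000)² = 0.63025.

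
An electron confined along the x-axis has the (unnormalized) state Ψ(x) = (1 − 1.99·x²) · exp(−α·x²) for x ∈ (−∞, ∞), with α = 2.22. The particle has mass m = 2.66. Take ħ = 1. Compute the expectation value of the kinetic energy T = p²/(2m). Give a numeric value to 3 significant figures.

T = −(ħ²/2m) d²/dx², so ⟨T⟩ = −(ħ²/2m) ∫ Ψ*·Ψ'' dx / ∫|Ψ|² dx; with m = 2.66.
Expand each integrand as polynomial × e^(−2αx²) and use ∫x^(2j)·e^(−2αx²) dx = (2j−1)!!/(4α)^j · √(π/(2α)), odd powers → 0; here √(π/(2α)) = 0.84117. Differentiate with the product rule, d/dx e^(−αx²) = −2αx·e^(−αx²).
State is unnormalized: ∫|Ψ|² dx = 0.59089, and ∫Ψ*·(−ħ²/2m · Ψ'') dx = 0.63173, so ⟨T⟩ = 0.63173 / 0.59089.
⟨T⟩ = 1.0691.

1.07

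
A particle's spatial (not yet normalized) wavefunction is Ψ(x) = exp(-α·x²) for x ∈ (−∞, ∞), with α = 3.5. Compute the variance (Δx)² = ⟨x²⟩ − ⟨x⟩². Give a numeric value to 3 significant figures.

Compute ⟨x⟩ and ⟨x²⟩ separately, then (Δx)² = ⟨x²⟩ − ⟨x⟩².
Gaussian moments: ∫x^(2j)·e^(−2αx²) dx = (2j−1)!!/(4α)^j · √(π/(2α)), odd powers integrate to 0; here √(π/(2α)) = 0.66992.
Normalization: ∫|Ψ|² dx = 0.66992.
⟨x⟩ = 0.0000 and ⟨x²⟩ = 0.071429.
(Δx)² = 0.071429 − (0.0000)² = 0.071429.

0.0714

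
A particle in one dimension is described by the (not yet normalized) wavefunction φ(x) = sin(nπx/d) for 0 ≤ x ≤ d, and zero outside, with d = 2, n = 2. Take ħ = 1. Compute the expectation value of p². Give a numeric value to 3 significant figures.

9.87

p² φ = −ħ² d²φ/dx²; ⟨p²⟩ = −ħ² ∫ φ*·φ'' dx / ∫|φ|² dx.
d/dx sin(nπx/d) = (nπ/d)·cos(nπx/d) and d²/dx² sin(nπx/d) = −(nπ/d)²·sin(nπx/d); on 0 ≤ x ≤ d, ∫sin²(nπx/d) dx = d/2 and ∫sin(nπx/d)·cos(nπx/d) dx = 0.
State is unnormalized: ∫|φ|² dx = 1.0000, and ∫φ*·(−ħ² φ'') dx = 9.8696, so ⟨p²⟩ = 9.8696 / 1.0000.
⟨p²⟩ = 9.8696.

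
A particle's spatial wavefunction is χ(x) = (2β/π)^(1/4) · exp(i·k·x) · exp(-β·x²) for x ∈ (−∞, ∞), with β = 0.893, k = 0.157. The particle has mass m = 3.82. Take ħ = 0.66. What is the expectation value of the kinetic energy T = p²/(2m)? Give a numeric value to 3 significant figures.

T = −(ħ²/2m) d²/dx², so ⟨T⟩ = −(ħ²/2m) ∫ χ*·χ'' dx; with m = 3.82.
Gaussian moments: ∫x^(2j)·e^(−2βx²) dx = (2j−1)!!/(4β)^j · √(π/(2β)), odd powers integrate to 0; here √(π/(2β)) = 1.3263. Derivatives: χ′ = (ik − 2βx)·χ, χ″ = ((ik − 2βx)² − 2β)·χ; the odd-in-x pieces drop out.
⟨T⟩ = 0.052320.

0.0523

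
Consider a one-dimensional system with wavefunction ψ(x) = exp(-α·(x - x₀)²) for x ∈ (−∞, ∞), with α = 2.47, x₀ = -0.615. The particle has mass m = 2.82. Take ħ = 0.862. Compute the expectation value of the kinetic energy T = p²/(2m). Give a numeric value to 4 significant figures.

0.3254

T = −(ħ²/2m) d²/dx², so ⟨T⟩ = −(ħ²/2m) ∫ ψ*·ψ'' dx / ∫|ψ|² dx; with m = 2.82.
Gaussian moments (u = x − x₀): ∫u^(2j)·e^(−2αu²) du = (2j−1)!!/(4α)^j · √(π/(2α)), odd powers integrate to 0; here √(π/(2α)) = 0.79746. Derivatives: d/dx e^(−αu²) = −2αu·e^(−αu²), d²/dx² e^(−αu²) = (4α²u² − 2α)·e^(−αu²).
State is unnormalized: ∫|ψ|² dx = 0.79746, and ∫ψ*·(−ħ²/2m · ψ'') dx = 0.25950, so ⟨T⟩ = 0.25950 / 0.79746.
⟨T⟩ = 0.32541.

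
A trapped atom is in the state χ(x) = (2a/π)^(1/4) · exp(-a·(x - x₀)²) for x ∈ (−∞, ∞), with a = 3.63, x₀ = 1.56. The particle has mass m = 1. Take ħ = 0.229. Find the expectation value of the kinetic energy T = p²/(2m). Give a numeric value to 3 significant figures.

0.0952

T = −(ħ²/2m) d²/dx², so ⟨T⟩ = −(ħ²/2m) ∫ χ*·χ'' dx; with m = 1.
Gaussian moments (u = x − x₀): ∫u^(2j)·e^(−2au²) du = (2j−1)!!/(4a)^j · √(π/(2a)), odd powers integrate to 0; here √(π/(2a)) = 0.65782. Derivatives: d/dx e^(−au²) = −2au·e^(−au²), d²/dx² e^(−au²) = (4a²u² − 2a)·e^(−au²).
⟨T⟩ = 0.095180.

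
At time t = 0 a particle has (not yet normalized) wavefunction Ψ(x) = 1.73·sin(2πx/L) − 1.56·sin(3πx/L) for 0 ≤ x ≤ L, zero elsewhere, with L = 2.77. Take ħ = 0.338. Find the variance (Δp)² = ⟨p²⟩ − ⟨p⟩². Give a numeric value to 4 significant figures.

0.9173

Compute ⟨p⟩ and ⟨p²⟩ separately; (Δp)² = ⟨p²⟩ − ⟨p⟩².
d²/dx² sin(jπx/L) = −(jπ/L)²·sin(jπx/L); on 0 ≤ x ≤ L, ∫sin²(jπx/L) dx = L/2 and ∫sin(jπx/L)·sin(lπx/L) dx = 0 for j ≠ l, so only diagonal terms survive in ∫|Ψ|² and ∫Ψ·Ψ″; ∫Ψ·Ψ′ dx = [Ψ²/2] between the walls = 0.
Normalization: ∫|Ψ|² dx = 7.5157.
⟨p⟩ = 0.0000 and ⟨p²⟩ = 0.91732.
(Δp)² = 0.91732 − (0.0000)² = 0.91732.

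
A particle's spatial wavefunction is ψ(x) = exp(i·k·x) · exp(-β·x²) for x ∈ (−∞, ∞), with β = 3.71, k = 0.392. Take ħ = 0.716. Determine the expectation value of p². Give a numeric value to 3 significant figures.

p² ψ = −ħ² d²ψ/dx²; ⟨p²⟩ = −ħ² ∫ ψ*·ψ'' dx / ∫|ψ|² dx.
Gaussian moments: ∫x^(2j)·e^(−2βx²) dx = (2j−1)!!/(4β)^j · √(π/(2β)), odd powers integrate to 0; here √(π/(2β)) = 0.65069. Derivatives: ψ′ = (ik − 2βx)·ψ, ψ″ = ((ik − 2βx)² − 2β)·ψ; the odd-in-x pieces drop out.
State is unnormalized: ∫|ψ|² dx = 0.65069, and ∫ψ*·(−ħ² ψ'') dx = 1.2888, so ⟨p²⟩ = 1.2888 / 0.65069.
⟨p²⟩ = 1.9807.

1.98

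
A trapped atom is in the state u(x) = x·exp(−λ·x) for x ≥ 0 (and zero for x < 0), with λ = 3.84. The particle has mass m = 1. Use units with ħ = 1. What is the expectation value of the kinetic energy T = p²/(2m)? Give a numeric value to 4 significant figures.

T = −(ħ²/2m) d²/dx², so ⟨T⟩ = −(ħ²/2m) ∫ u*·u'' dx / ∫|u|² dx; with m = 1.
Differentiate x·exp(−λ·x) with the product rule; every integrand then reduces to terms xʲ·e^(−2λx) on [0, ∞), with ∫₀^∞ xʲ·e^(−2λx) dx = j!/(2λ)^(j+1).
State is unnormalized: ∫|u|² dx = 0.0044152, and ∫u*·(−ħ²/2m · u'') dx = 0.032552, so ⟨T⟩ = 0.032552 / 0.0044152.
⟨T⟩ = 7.3728.

7.373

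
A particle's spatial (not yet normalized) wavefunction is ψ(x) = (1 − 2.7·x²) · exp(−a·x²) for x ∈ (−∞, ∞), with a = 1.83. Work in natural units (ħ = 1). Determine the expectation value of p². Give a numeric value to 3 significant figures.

7.34

p² ψ = −ħ² d²ψ/dx²; ⟨p²⟩ = −ħ² ∫ ψ*·ψ'' dx / ∫|ψ|² dx.
Expand each integrand as polynomial × e^(−2ax²) and use ∫x^(2j)·e^(−2ax²) dx = (2j−1)!!/(4a)^j · √(π/(2a)), odd powers → 0; here √(π/(2a)) = 0.92648. Differentiate with the product rule, d/dx e^(−ax²) = −2ax·e^(−ax²).
State is unnormalized: ∫|ψ|² dx = 0.62116, and ∫ψ*·(−ħ² ψ'') dx = 4.5609, so ⟨p²⟩ = 4.5609 / 0.62116.
⟨p²⟩ = 7.3426.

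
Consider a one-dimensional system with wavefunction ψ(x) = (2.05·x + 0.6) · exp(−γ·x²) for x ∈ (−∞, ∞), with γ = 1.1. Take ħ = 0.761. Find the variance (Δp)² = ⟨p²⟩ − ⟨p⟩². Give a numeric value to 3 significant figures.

1.56

Compute ⟨p⟩ and ⟨p²⟩ separately; (Δp)² = ⟨p²⟩ − ⟨p⟩².
Expand each integrand as polynomial × e^(−2γx²) and use ∫x^(2j)·e^(−2γx²) dx = (2j−1)!!/(4γ)^j · √(π/(2γ)), odd powers → 0; here √(π/(2γ)) = 1.1950. Differentiate with the product rule, d/dx e^(−γx²) = −2γx·e^(−γx²).
Normalization: ∫|ψ|² dx = 1.5715.
⟨p⟩ = 0.0000 and ⟨p²⟩ = 1.5623.
(Δp)² = 1.5623 − (0.0000)² = 1.5623.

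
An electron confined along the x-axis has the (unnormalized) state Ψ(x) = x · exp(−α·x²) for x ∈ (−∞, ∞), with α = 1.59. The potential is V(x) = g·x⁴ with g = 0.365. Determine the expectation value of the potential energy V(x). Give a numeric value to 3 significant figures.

⟨V⟩ = ∫ V(x)·|Ψ|² dx / ∫|Ψ|² dx.
Expand each integrand as polynomial × e^(−2αx²) and use ∫x^(2j)·e^(−2αx²) dx = (2j−1)!!/(4α)^j · √(π/(2α)), odd powers → 0; here √(π/(2α)) = 0.99394.
State is unnormalized: ∫|Ψ|² dx = 0.15628, and ∫Ψ*·V(x)·Ψ dx = 0.021153, so ⟨V⟩ = 0.021153 / 0.15628.
⟨V⟩ = 0.13535.

0.135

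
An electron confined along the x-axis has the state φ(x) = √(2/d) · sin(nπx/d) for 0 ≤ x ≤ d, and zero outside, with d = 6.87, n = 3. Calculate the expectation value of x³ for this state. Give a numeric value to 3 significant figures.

⟨x³⟩ = ∫ x³·|φ|² dx (integrals over the domain).
With sin²θ = (1 − cos2θ)/2 on 0 ≤ x ≤ d: ∫sin²(nπx/d) dx = d/2, ∫x·sin²(nπx/d) dx = d²/4, ∫x²·sin²(nπx/d) dx = d³·(1/6 − 1/(4n²π²)); higher powers xᵏ the same way, integrating xᵏ·cos(2nπx/d) by parts.
⟨x³⟩ = 78.323.

78.3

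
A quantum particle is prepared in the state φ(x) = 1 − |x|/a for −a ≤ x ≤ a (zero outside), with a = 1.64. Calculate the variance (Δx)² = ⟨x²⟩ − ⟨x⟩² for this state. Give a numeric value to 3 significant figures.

0.269

Compute ⟨x⟩ and ⟨x²⟩ separately, then (Δx)² = ⟨x²⟩ − ⟨x⟩².
φ is even, so ∫ over [−a, a] = 2∫₀ᵃ with φ = 1 − x/a there: ∫₀ᵃ (1 − x/a)² dx = a/3, ∫₀ᵃ x²(1 − x/a)² dx = a³/30, ∫₀ᵃ x⁴(1 − x/a)² dx = a⁵/105.
Normalization: ∫|φ|² dx = 1.0933.
⟨x⟩ = 0.0000 and ⟨x²⟩ = 0.26896.
(Δx)² = 0.26896 − (0.0000)² = 0.26896.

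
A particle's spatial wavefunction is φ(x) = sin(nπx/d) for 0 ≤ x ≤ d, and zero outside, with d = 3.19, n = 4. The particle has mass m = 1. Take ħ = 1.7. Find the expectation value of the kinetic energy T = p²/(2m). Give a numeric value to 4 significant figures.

22.42

T = −(ħ²/2m) d²/dx², so ⟨T⟩ = −(ħ²/2m) ∫ φ*·φ'' dx / ∫|φ|² dx; with m = 1.
d/dx sin(nπx/d) = (nπ/d)·cos(nπx/d) and d²/dx² sin(nπx/d) = −(nπ/d)²·sin(nπx/d); on 0 ≤ x ≤ d, ∫sin²(nπx/d) dx = d/2 and ∫sin(nπx/d)·cos(nπx/d) dx = 0.
State is unnormalized: ∫|φ|² dx = 1.5950, and ∫φ*·(−ħ²/2m · φ'') dx = 35.766, so ⟨T⟩ = 35.766 / 1.5950.
⟨T⟩ = 22.424.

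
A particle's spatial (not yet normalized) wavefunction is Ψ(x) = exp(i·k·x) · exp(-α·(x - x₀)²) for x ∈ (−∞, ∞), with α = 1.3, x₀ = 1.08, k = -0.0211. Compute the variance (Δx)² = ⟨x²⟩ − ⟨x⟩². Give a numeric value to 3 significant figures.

Compute ⟨x⟩ and ⟨x²⟩ separately, then (Δx)² = ⟨x²⟩ − ⟨x⟩².
Gaussian moments (u = x − x₀): ∫u^(2j)·e^(−2αu²) du = (2j−1)!!/(4α)^j · √(π/(2α)), odd powers integrate to 0; here √(π/(2α)) = 1.0992.
Normalization: ∫|Ψ|² dx = 1.0992.
⟨x⟩ = 1.0800 and ⟨x²⟩ = 1.3587.
(Δx)² = 1.3587 − (1.0800)² = 0.19231.

0.192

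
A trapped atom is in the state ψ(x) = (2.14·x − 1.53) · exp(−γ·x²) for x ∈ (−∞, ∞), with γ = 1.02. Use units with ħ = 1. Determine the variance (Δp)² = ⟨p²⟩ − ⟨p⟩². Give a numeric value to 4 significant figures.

1.681

Compute ⟨p⟩ and ⟨p²⟩ separately; (Δp)² = ⟨p²⟩ − ⟨p⟩².
Expand each integrand as polynomial × e^(−2γx²) and use ∫x^(2j)·e^(−2γx²) dx = (2j−1)!!/(4γ)^j · √(π/(2γ)), odd powers → 0; here √(π/(2γ)) = 1.2410. Differentiate with the product rule, d/dx e^(−γx²) = −2γx·e^(−γx²).
Normalization: ∫|ψ|² dx = 4.2979.
⟨p⟩ = 0.0000 and ⟨p²⟩ = 1.6812.
(Δp)² = 1.6812 − (0.0000)² = 1.6812.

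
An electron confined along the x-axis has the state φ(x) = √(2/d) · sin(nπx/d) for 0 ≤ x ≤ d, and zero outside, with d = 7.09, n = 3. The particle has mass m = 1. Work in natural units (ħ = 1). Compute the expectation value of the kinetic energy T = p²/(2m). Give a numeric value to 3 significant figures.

0.884

T = −(ħ²/2m) d²/dx², so ⟨T⟩ = −(ħ²/2m) ∫ φ*·φ'' dx; with m = 1.
d/dx sin(nπx/d) = (nπ/d)·cos(nπx/d) and d²/dx² sin(nπx/d) = −(nπ/d)²·sin(nπx/d); on 0 ≤ x ≤ d, ∫sin²(nπx/d) dx = d/2 and ∫sin(nπx/d)·cos(nπx/d) dx = 0.
⟨T⟩ = 0.88353.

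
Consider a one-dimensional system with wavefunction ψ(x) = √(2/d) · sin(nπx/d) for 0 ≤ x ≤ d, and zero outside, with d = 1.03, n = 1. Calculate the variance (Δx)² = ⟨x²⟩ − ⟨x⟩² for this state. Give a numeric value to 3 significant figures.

0.0347

Compute ⟨x⟩ and ⟨x²⟩ separately, then (Δx)² = ⟨x²⟩ − ⟨x⟩².
With sin²θ = (1 − cos2θ)/2 on 0 ≤ x ≤ d: ∫sin²(nπx/d) dx = d/2, ∫x·sin²(nπx/d) dx = d²/4, ∫x²·sin²(nπx/d) dx = d³·(1/6 − 1/(4n²π²)); higher powers xᵏ the same way, integrating xᵏ·cos(2nπx/d) by parts.
⟨x⟩ = 0.51500 and ⟨x²⟩ = 0.29989.
(Δx)² = 0.29989 − (0.51500)² = 0.034663.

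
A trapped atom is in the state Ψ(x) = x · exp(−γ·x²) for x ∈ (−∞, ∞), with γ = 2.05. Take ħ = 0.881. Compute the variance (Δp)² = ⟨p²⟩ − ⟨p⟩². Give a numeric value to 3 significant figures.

Compute ⟨p⟩ and ⟨p²⟩ separately; (Δp)² = ⟨p²⟩ − ⟨p⟩².
Expand each integrand as polynomial × e^(−2γx²) and use ∫x^(2j)·e^(−2γx²) dx = (2j−1)!!/(4γ)^j · √(π/(2γ)), odd powers → 0; here √(π/(2γ)) = 0.87535. Differentiate with the product rule, d/dx e^(−γx²) = −2γx·e^(−γx²).
Normalization: ∫|Ψ|² dx = 0.10675.
⟨p⟩ = 0.0000 and ⟨p²⟩ = 4.7734.
(Δp)² = 4.7734 − (0.0000)² = 4.7734.

4.77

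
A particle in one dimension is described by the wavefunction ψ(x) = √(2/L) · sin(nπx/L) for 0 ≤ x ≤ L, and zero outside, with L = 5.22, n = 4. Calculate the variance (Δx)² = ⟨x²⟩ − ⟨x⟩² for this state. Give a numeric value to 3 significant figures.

2.18

Compute ⟨x⟩ and ⟨x²⟩ separately, then (Δx)² = ⟨x²⟩ − ⟨x⟩².
With sin²θ = (1 − cos2θ)/2 on 0 ≤ x ≤ L: ∫sin²(nπx/L) dx = L/2, ∫x·sin²(nπx/L) dx = L²/4, ∫x²·sin²(nπx/L) dx = L³·(1/6 − 1/(4n²π²)); higher powers xᵏ the same way, integrating xᵏ·cos(2nπx/L) by parts.
⟨x⟩ = 2.6100 and ⟨x²⟩ = 8.9965.
(Δx)² = 8.9965 − (2.6100)² = 2.1844.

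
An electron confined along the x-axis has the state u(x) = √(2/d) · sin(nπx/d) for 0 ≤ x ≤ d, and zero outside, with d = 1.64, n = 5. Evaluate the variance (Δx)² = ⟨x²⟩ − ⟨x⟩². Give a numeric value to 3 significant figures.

Compute ⟨x⟩ and ⟨x²⟩ separately, then (Δx)² = ⟨x²⟩ − ⟨x⟩².
With sin²θ = (1 − cos2θ)/2 on 0 ≤ x ≤ d: ∫sin²(nπx/d) dx = d/2, ∫x·sin²(nπx/d) dx = d²/4, ∫x²·sin²(nπx/d) dx = d³·(1/6 − 1/(4n²π²)); higher powers xᵏ the same way, integrating xᵏ·cos(2nπx/d) by parts.
⟨x⟩ = 0.82000 and ⟨x²⟩ = 0.89108.
(Δx)² = 0.89108 − (0.82000)² = 0.21868.

0.219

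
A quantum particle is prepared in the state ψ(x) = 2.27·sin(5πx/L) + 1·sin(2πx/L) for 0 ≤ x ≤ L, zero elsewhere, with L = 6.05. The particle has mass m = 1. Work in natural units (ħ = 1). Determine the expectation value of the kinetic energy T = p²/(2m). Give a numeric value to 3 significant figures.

T = −(ħ²/2m) d²/dx², so ⟨T⟩ = −(ħ²/2m) ∫ ψ*·ψ'' dx / ∫|ψ|² dx; with m = 1.
d²/dx² sin(jπx/L) = −(jπ/L)²·sin(jπx/L); on 0 ≤ x ≤ L, ∫sin²(jπx/L) dx = L/2 and ∫sin(jπx/L)·sin(lπx/L) dx = 0 for j ≠ l, so only diagonal terms survive in ∫|ψ|² and ∫ψ·ψ″; ∫ψ·ψ′ dx = [ψ²/2] between the walls = 0.
State is unnormalized: ∫|ψ|² dx = 18.613, and ∫ψ*·(−ħ²/2m · ψ'') dx = 54.170, so ⟨T⟩ = 54.170 / 18.613.
⟨T⟩ = 2.9104.

2.91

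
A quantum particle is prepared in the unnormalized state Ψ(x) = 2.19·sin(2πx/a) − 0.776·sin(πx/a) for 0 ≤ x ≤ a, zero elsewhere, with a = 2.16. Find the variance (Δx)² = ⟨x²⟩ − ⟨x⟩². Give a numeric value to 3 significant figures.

Compute ⟨x⟩ and ⟨x²⟩ separately, then (Δx)² = ⟨x²⟩ − ⟨x⟩².
On 0 ≤ x ≤ a (j ≠ l): ∫sin²(jπx/a) dx = a/2, ∫sin(jπx/a)·sin(lπx/a) dx = 0; diagonal moments ∫x·sin²(jπx/a) dx = a²/4, ∫x²·sin²(jπx/a) dx = a³·(1/6 − 1/(4j²π²)); cross terms ∫x·sin(jπx/a)·sin(lπx/a) dx = 0 for j + l even and −4jla²/(π²(j² − l²)²) for j + l odd, ∫x²·sin(jπx/a)·sin(lπx/a) dx = (−1)^(j+l)·4jla³/(π²(j² − l²)²); higher powers the same way via product-to-sum and parts.
Normalization: ∫|Ψ|² dx = 5.8301.
⟨x⟩ = 1.3250 and ⟨x²⟩ = 2.0055.
(Δx)² = 2.0055 − (1.3250)² = 0.24992.

0.250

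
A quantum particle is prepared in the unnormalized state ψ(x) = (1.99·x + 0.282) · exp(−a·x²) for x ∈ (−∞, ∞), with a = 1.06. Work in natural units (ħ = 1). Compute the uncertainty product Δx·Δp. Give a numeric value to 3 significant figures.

Δx = √(⟨x²⟩−⟨x⟩²), Δp = √(⟨p²⟩−⟨p⟩²).
Expand each integrand as polynomial × e^(−2ax²) and use ∫x^(2j)·e^(−2ax²) dx = (2j−1)!!/(4a)^j · √(π/(2a)), odd powers → 0; here √(π/(2a)) = 1.2173. Differentiate with the product rule, d/dx e^(−ax²) = −2ax·e^(−ax²).
Normalization: ∫|ψ|² dx = 1.2338.
⟨x⟩ = 0.26118, ⟨x²⟩ = 0.67054 ⇒ Δx = 0.77609.
⟨p⟩ = 0.0000, ⟨p²⟩ = 3.0137 ⇒ Δp = 1.7360.
Δx·Δp = 1.3473.

1.35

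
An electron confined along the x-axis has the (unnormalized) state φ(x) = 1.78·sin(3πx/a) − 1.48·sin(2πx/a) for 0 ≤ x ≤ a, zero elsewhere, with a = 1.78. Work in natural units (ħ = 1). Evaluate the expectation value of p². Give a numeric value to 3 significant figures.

p² φ = −ħ² d²φ/dx²; ⟨p²⟩ = −ħ² ∫ φ*·φ'' dx / ∫|φ|² dx.
d²/dx² sin(jπx/a) = −(jπ/a)²·sin(jπx/a); on 0 ≤ x ≤ a, ∫sin²(jπx/a) dx = a/2 and ∫sin(jπx/a)·sin(lπx/a) dx = 0 for j ≠ l, so only diagonal terms survive in ∫|φ|² and ∫φ·φ″; ∫φ·φ′ dx = [φ²/2] between the walls = 0.
State is unnormalized: ∫|φ|² dx = 4.7693, and ∫φ*·(−ħ² φ'') dx = 103.35, so ⟨p²⟩ = 103.35 / 4.7693.
⟨p²⟩ = 21.669.

21.7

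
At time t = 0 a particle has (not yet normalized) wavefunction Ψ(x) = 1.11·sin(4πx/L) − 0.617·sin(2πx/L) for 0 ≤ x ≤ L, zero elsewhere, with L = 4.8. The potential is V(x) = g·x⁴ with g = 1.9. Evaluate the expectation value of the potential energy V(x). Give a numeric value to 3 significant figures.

⟨V⟩ = ∫ V(x)·|Ψ|² dx / ∫|Ψ|² dx.
On 0 ≤ x ≤ L (j ≠ l): ∫sin²(jπx/L) dx = L/2, ∫sin(jπx/L)·sin(lπx/L) dx = 0; diagonal moments ∫x·sin²(jπx/L) dx = L²/4, ∫x²·sin²(jπx/L) dx = L³·(1/6 − 1/(4j²π²)); cross terms ∫x·sin(jπx/L)·sin(lπx/L) dx = 0 for j + l even and −4jlL²/(π²(j² − l²)²) for j + l odd, ∫x²·sin(jπx/L)·sin(lπx/L) dx = (−1)^(j+l)·4jlL³/(π²(j² − l²)²); higher powers the same way via product-to-sum and parts.
State is unnormalized: ∫|Ψ|² dx = 3.8707, and ∫Ψ*·V(x)·Ψ dx = 491.44, so ⟨V⟩ = 491.44 / 3.8707.
⟨V⟩ = 126.96.

127.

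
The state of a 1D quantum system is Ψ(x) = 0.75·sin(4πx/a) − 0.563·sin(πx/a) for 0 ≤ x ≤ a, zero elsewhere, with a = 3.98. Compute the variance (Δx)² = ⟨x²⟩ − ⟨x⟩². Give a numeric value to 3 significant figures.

0.996

Compute ⟨x⟩ and ⟨x²⟩ separately, then (Δx)² = ⟨x²⟩ − ⟨x⟩².
On 0 ≤ x ≤ a (j ≠ l): ∫sin²(jπx/a) dx = a/2, ∫sin(jπx/a)·sin(lπx/a) dx = 0; diagonal moments ∫x·sin²(jπx/a) dx = a²/4, ∫x²·sin²(jπx/a) dx = a³·(1/6 − 1/(4j²π²)); cross terms ∫x·sin(jπx/a)·sin(lπx/a) dx = 0 for j + l even and −4jla²/(π²(j² − l²)²) for j + l odd, ∫x²·sin(jπx/a)·sin(lπx/a) dx = (−1)^(j+l)·4jla³/(π²(j² − l²)²); higher powers the same way via product-to-sum and parts.
Normalization: ∫|Ψ|² dx = 1.7501.
⟨x⟩ = 2.0451 and ⟨x²⟩ = 5.1780.
(Δx)² = 5.1780 − (2.0451)² = 0.99570.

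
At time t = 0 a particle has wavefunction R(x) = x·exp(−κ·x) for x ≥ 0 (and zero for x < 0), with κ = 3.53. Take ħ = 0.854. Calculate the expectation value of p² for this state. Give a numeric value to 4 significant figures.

9.088

p² R = −ħ² d²R/dx²; ⟨p²⟩ = −ħ² ∫ R*·R'' dx / ∫|R|² dx.
Differentiate x·exp(−κ·x) with the product rule; every integrand then reduces to terms xʲ·e^(−2κx) on [0, ∞), with ∫₀^∞ xʲ·e^(−2κx) dx = j!/(2κ)^(j+1).
State is unnormalized: ∫|R|² dx = 0.0056835, and ∫R*·(−ħ² R'') dx = 0.051651, so ⟨p²⟩ = 0.051651 / 0.0056835.
⟨p²⟩ = 9.0879.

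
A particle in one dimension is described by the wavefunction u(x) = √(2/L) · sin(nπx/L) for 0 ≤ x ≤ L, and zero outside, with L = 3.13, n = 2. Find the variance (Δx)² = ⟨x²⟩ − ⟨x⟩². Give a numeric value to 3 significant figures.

0.692

Compute ⟨x⟩ and ⟨x²⟩ separately, then (Δx)² = ⟨x²⟩ − ⟨x⟩².
With sin²θ = (1 − cos2θ)/2 on 0 ≤ x ≤ L: ∫sin²(nπx/L) dx = L/2, ∫x·sin²(nπx/L) dx = L²/4, ∫x²·sin²(nπx/L) dx = L³·(1/6 − 1/(4n²π²)); higher powers xᵏ the same way, integrating xᵏ·cos(2nπx/L) by parts.
⟨x⟩ = 1.5650 and ⟨x²⟩ = 3.1416.
(Δx)² = 3.1416 − (1.5650)² = 0.69233.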